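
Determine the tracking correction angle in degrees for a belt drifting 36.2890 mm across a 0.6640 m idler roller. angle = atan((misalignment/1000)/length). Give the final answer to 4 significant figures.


misalign_m = 36.2890 / 1000 = 0.036289 m
angle = atan(0.036289 / 0.6640)
angle = 3.128 deg


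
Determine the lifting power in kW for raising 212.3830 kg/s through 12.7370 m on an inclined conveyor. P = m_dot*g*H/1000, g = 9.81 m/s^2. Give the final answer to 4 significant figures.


P = 212.3830 * 9.81 * 12.7370 / 1000
P = 26.54 kW


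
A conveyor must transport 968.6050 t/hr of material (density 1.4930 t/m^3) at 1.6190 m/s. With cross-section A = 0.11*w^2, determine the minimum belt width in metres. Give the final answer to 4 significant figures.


A_req = 968.6050 / (1.6190 * 1.4930 * 3600) = 0.111311 m^2
w = sqrt(0.111311 / 0.11)
w = 1.006 m


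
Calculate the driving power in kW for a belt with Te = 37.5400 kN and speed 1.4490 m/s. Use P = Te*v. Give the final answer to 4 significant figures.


P = Te * v = 37.5400 * 1.4490
P = 54.40 kW


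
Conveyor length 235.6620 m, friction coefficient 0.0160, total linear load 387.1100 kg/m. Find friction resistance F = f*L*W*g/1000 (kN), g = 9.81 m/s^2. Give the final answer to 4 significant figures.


F = 0.0160 * 235.6620 * 387.1100 * 9.81 / 1000
F = 14.32 kN


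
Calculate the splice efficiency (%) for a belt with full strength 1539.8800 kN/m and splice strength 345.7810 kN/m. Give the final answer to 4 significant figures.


Eff = 345.7810 / 1539.8800 * 100
Eff = 22.46 %


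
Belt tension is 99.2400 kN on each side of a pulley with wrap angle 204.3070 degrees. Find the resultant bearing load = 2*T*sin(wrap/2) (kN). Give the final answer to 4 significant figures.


F = 2 * 99.2400 * sin(204.3070/2 deg)
F = 194.0 kN


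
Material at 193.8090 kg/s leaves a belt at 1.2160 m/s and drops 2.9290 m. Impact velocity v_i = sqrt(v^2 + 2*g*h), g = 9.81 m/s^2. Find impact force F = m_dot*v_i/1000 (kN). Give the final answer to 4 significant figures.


v_i = sqrt(1.2160^2 + 2*9.81*2.9290) = 7.67761 m/s
F = 193.8090 * 7.67761 / 1000
F = 1.488 kN


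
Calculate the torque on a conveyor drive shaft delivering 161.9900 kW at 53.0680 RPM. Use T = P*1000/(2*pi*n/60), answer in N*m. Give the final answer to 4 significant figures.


omega = 2*pi*53.0680/60 = 5.55727 rad/s
T = 161.9900*1000 / 5.55727
T = 29150 N*m


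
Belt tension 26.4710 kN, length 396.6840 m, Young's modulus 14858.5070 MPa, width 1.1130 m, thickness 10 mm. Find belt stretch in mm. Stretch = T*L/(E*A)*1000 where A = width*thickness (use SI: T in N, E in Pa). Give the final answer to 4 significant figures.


A = 1.1130 * 0.01 = 0.01113 m^2
Stretch = 26.4710*1000 * 396.6840 / (14858.5070e6 * 0.01113) * 1000
Stretch = 63.50 mm


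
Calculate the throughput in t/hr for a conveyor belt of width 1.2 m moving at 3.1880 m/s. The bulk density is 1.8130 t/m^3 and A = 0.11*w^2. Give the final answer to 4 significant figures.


A = 0.11 * 1.2^2 = 0.1584 m^2
C = 0.1584 * 3.1880 * 1.8130 * 3600
C = 3296 t/hr


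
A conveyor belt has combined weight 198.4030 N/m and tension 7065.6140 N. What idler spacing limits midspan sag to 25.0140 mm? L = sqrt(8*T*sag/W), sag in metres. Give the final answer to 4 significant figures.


sag = 25.0140/1000 = 0.025014 m
L = sqrt(8 * 7065.6140 * 0.025014 / 198.4030)
L = 2.670 m


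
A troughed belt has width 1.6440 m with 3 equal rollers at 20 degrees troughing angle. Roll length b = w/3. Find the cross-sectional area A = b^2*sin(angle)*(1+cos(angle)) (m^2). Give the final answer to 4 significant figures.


b = 1.6440/3 = 0.548 m
A = 0.548^2 * sin(20 deg) * (1 + cos(20 deg))
A = 0.1992 m^2


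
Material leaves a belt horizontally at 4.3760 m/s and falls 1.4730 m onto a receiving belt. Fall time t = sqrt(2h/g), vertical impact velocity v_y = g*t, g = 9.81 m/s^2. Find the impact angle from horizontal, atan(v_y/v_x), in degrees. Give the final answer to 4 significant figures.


t = sqrt(2*1.4730/9.81) = 0.548002 s
v_y = 9.81 * 0.548002 = 5.3759 m/s
angle = atan(5.3759 / 4.3760) = 50.85 deg


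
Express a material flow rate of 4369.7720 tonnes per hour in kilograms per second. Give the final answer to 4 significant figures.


m_dot = 4369.7720 * 1000 / 3600
m_dot = 1214 kg/s


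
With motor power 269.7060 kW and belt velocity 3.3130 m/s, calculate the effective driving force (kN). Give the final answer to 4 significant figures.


Te = P / v = 269.7060 / 3.3130
Te = 81.41 kN


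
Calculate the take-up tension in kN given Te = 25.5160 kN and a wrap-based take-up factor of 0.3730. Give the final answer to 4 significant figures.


T_tu = 25.5160 * 0.3730
T_tu = 9.517 kN


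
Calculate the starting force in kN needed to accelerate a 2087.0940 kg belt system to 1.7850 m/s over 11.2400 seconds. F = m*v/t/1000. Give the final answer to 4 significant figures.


F = 2087.0940 * 1.7850 / 11.2400 / 1000
F = 0.3314 kN


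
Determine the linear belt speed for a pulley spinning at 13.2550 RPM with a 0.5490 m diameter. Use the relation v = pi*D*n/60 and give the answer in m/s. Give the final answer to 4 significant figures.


v = pi * 0.5490 * 13.2550 / 60
v = 0.3810 m/s


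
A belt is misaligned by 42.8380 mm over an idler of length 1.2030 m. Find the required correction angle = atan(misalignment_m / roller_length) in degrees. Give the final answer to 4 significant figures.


misalign_m = 42.8380 / 1000 = 0.042838 m
angle = atan(0.042838 / 1.2030)
angle = 2.039 deg


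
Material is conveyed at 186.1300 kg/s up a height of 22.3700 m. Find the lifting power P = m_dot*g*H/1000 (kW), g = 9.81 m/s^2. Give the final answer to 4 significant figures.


P = 186.1300 * 9.81 * 22.3700 / 1000
P = 40.85 kW


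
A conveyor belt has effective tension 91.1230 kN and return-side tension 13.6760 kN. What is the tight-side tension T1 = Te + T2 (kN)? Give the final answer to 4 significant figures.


T1 = Te + T2 = 91.1230 + 13.6760
T1 = 104.8 kN


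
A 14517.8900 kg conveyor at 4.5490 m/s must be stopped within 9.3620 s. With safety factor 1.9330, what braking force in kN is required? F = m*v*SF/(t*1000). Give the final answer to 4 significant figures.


F = 14517.8900 * 4.5490 / 9.3620 * 1.9330 / 1000
F = 13.64 kN


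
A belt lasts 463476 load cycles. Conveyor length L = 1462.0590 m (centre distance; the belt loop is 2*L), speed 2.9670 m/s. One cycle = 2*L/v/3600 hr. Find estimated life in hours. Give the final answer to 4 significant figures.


cycle_time = 2 * 1462.0590 / 2.9670 / 3600 = 0.273763 hr
life = 463476 * 0.273763 = 126900 hours


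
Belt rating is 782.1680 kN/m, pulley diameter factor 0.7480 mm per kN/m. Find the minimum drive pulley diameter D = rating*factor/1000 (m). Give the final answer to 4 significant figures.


D = 782.1680 * 0.7480 / 1000
D = 0.5851 m


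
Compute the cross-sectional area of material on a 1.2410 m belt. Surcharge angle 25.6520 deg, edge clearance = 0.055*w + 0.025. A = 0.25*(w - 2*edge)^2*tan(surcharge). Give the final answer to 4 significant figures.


edge = 0.055*1.2410 + 0.025 = 0.093255 m
ew = 1.2410 - 2*0.093255 = 1.05449 m
A = 0.25 * 1.05449^2 * tan(25.6520 deg)
A = 0.1335 m^2


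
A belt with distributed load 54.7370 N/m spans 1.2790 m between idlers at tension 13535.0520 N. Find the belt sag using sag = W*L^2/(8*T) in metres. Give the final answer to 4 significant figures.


sag = 54.7370 * 1.2790^2 / (8 * 13535.0520)
sag = 0.0008269 m


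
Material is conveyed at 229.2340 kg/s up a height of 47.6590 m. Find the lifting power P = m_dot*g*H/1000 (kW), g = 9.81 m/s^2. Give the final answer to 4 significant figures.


P = 229.2340 * 9.81 * 47.6590 / 1000
P = 107.2 kW


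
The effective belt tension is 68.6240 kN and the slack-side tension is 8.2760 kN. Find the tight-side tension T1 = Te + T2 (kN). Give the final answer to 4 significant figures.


T1 = Te + T2 = 68.6240 + 8.2760
T1 = 76.90 kN


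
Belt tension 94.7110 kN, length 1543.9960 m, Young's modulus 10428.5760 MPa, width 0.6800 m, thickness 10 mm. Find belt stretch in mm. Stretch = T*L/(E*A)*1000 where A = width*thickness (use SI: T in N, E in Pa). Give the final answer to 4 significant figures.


A = 0.6800 * 0.01 = 0.00680 m^2
Stretch = 94.7110*1000 * 1543.9960 / (10428.5760e6 * 0.00680) * 1000
Stretch = 2062 mm


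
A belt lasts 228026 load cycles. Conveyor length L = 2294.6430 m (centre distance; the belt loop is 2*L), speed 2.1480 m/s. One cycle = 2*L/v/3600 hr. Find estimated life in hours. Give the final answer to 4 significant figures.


cycle_time = 2 * 2294.6430 / 2.1480 / 3600 = 0.593483 hr
life = 228026 * 0.593483 = 135300 hours


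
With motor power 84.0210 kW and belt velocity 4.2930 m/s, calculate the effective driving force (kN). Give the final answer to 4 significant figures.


Te = P / v = 84.0210 / 4.2930
Te = 19.57 kN


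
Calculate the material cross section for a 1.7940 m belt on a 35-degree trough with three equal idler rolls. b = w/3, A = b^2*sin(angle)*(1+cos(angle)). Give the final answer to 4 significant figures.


b = 1.7940/3 = 0.598 m
A = 0.598^2 * sin(35 deg) * (1 + cos(35 deg))
A = 0.3731 m^2


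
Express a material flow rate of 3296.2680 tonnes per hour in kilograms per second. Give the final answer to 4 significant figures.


m_dot = 3296.2680 * 1000 / 3600
m_dot = 915.6 kg/s


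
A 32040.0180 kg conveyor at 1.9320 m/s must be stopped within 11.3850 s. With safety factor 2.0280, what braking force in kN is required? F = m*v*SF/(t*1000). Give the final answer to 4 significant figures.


F = 32040.0180 * 1.9320 / 11.3850 * 2.0280 / 1000
F = 11.03 kN


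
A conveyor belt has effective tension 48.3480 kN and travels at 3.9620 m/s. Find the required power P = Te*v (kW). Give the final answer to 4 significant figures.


P = Te * v = 48.3480 * 3.9620
P = 191.6 kW


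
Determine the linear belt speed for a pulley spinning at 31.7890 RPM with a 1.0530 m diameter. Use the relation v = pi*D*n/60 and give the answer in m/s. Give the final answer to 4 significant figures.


v = pi * 1.0530 * 31.7890 / 60
v = 1.753 m/s


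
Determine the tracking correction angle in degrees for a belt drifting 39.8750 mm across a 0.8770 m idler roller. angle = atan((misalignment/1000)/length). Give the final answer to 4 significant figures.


misalign_m = 39.8750 / 1000 = 0.039875 m
angle = atan(0.039875 / 0.8770)
angle = 2.603 deg


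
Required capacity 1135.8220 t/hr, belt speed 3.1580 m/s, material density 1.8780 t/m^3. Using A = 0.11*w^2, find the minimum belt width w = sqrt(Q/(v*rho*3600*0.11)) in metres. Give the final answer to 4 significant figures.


A_req = 1135.8220 / (3.1580 * 1.8780 * 3600) = 0.0531986 m^2
w = sqrt(0.0531986 / 0.11)
w = 0.6954 m


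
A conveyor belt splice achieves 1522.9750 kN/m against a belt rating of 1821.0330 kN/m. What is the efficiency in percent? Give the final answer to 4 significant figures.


Eff = 1522.9750 / 1821.0330 * 100
Eff = 83.63 %


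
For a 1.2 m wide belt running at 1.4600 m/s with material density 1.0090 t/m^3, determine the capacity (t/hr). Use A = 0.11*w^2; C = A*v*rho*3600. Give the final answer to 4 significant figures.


A = 0.11 * 1.2^2 = 0.1584 m^2
C = 0.1584 * 1.4600 * 1.0090 * 3600
C = 840.0 t/hr


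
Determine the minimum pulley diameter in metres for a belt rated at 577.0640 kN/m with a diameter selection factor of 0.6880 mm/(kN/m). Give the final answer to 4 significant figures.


D = 577.0640 * 0.6880 / 1000
D = 0.3970 m


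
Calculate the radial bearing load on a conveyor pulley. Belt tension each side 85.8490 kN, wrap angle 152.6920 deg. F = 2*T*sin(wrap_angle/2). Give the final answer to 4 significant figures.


F = 2 * 85.8490 * sin(152.6920/2 deg)
F = 166.8 kN


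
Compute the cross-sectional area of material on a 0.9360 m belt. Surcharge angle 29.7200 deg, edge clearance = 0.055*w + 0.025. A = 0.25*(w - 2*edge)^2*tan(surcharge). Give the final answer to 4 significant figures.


edge = 0.055*0.9360 + 0.025 = 0.07648 m
ew = 0.9360 - 2*0.07648 = 0.78304 m
A = 0.25 * 0.78304^2 * tan(29.7200 deg)
A = 0.08750 m^2


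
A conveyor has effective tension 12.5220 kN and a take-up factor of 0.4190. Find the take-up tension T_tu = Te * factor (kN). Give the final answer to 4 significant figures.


T_tu = 12.5220 * 0.4190
T_tu = 5.247 kN


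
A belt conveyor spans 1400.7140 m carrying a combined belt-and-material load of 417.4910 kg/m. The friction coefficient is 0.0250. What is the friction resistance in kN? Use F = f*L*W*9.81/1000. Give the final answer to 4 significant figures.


F = 0.0250 * 1400.7140 * 417.4910 * 9.81 / 1000
F = 143.4 kN


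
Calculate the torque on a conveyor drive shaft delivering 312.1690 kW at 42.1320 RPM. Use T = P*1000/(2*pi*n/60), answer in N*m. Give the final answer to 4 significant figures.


omega = 2*pi*42.1320/60 = 4.41205 rad/s
T = 312.1690*1000 / 4.41205
T = 70750 N*m


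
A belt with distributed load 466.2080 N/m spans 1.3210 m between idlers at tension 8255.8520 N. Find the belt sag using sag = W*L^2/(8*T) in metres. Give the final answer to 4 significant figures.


sag = 466.2080 * 1.3210^2 / (8 * 8255.8520)
sag = 0.01232 m


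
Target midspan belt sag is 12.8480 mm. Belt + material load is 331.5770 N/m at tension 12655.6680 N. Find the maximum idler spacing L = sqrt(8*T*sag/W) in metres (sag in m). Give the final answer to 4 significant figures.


sag = 12.8480/1000 = 0.012848 m
L = sqrt(8 * 12655.6680 * 0.012848 / 331.5770)
L = 1.981 m


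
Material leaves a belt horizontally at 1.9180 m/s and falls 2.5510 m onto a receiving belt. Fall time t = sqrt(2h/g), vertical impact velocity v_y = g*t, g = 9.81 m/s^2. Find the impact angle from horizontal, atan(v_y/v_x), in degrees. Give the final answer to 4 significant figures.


t = sqrt(2*2.5510/9.81) = 0.721167 s
v_y = 9.81 * 0.721167 = 7.07465 m/s
angle = atan(7.07465 / 1.9180) = 74.83 deg


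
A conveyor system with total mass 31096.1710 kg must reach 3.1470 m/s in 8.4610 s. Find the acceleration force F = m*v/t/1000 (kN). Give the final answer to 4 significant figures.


F = 31096.1710 * 3.1470 / 8.4610 / 1000
F = 11.57 kN


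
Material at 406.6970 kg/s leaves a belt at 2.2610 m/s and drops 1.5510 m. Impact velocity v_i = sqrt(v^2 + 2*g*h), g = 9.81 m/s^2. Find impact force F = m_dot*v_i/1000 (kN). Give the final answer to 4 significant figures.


v_i = sqrt(2.2610^2 + 2*9.81*1.5510) = 5.96177 m/s
F = 406.6970 * 5.96177 / 1000
F = 2.425 kN


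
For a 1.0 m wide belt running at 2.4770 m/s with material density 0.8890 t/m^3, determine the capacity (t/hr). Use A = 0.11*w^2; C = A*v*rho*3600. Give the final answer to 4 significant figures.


A = 0.11 * 1.0^2 = 0.11 m^2
C = 0.11 * 2.4770 * 0.8890 * 3600
C = 872.0 t/hr


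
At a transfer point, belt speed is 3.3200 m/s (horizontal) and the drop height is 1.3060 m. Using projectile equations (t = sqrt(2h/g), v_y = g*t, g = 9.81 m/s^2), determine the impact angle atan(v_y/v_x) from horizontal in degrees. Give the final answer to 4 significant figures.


t = sqrt(2*1.3060/9.81) = 0.516003 s
v_y = 9.81 * 0.516003 = 5.06199 m/s
angle = atan(5.06199 / 3.3200) = 56.74 deg


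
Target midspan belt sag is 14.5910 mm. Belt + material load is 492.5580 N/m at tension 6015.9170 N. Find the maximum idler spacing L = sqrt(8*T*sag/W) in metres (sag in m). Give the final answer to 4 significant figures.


sag = 14.5910/1000 = 0.014591 m
L = sqrt(8 * 6015.9170 * 0.014591 / 492.5580)
L = 1.194 m


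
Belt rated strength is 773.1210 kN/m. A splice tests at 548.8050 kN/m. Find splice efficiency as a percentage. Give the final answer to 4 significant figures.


Eff = 548.8050 / 773.1210 * 100
Eff = 70.99 %


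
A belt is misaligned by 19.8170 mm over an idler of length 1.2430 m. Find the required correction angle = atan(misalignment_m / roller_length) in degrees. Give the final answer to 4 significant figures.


misalign_m = 19.8170 / 1000 = 0.019817 m
angle = atan(0.019817 / 1.2430)
angle = 0.9134 deg


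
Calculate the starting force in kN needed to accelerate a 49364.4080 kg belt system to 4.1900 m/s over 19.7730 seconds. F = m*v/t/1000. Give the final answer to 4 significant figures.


F = 49364.4080 * 4.1900 / 19.7730 / 1000
F = 10.46 kN


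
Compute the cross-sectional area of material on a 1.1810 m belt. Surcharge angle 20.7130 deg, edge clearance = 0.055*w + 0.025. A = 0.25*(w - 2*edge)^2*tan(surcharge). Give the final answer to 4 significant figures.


edge = 0.055*1.1810 + 0.025 = 0.089955 m
ew = 1.1810 - 2*0.089955 = 1.00109 m
A = 0.25 * 1.00109^2 * tan(20.7130 deg)
A = 0.09474 m^2


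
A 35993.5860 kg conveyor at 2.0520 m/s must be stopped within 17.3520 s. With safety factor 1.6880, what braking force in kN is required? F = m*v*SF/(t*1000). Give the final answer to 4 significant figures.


F = 35993.5860 * 2.0520 / 17.3520 * 1.6880 / 1000
F = 7.185 kN


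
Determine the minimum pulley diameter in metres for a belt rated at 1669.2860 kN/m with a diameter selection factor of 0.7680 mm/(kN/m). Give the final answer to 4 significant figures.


D = 1669.2860 * 0.7680 / 1000
D = 1.282 m


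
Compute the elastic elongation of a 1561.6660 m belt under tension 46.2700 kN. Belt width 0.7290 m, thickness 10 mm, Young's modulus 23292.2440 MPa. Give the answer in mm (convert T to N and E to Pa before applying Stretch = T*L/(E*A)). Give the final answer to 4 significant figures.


A = 0.7290 * 0.01 = 0.00729 m^2
Stretch = 46.2700*1000 * 1561.6660 / (23292.2440e6 * 0.00729) * 1000
Stretch = 425.5 mm


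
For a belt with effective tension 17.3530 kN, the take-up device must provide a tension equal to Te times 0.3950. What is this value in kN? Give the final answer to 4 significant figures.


T_tu = 17.3530 * 0.3950
T_tu = 6.854 kN


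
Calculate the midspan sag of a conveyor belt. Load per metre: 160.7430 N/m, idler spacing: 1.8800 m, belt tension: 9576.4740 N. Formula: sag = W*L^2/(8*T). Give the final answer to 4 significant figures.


sag = 160.7430 * 1.8800^2 / (8 * 9576.4740)
sag = 0.007416 m


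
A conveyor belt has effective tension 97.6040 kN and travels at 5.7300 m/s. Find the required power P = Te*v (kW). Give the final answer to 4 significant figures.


P = Te * v = 97.6040 * 5.7300
P = 559.3 kW


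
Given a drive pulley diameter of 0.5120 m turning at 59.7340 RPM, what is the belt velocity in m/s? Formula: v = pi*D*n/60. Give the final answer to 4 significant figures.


v = pi * 0.5120 * 59.7340 / 60
v = 1.601 m/s


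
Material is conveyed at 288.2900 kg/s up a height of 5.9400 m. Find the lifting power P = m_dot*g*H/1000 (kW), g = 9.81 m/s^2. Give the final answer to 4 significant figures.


P = 288.2900 * 9.81 * 5.9400 / 1000
P = 16.80 kW


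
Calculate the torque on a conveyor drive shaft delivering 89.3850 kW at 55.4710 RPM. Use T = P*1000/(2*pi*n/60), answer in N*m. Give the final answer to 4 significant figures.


omega = 2*pi*55.4710/60 = 5.80891 rad/s
T = 89.3850*1000 / 5.80891
T = 15390 N*m


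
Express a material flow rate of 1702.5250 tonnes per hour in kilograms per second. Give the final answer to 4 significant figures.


m_dot = 1702.5250 * 1000 / 3600
m_dot = 472.9 kg/s


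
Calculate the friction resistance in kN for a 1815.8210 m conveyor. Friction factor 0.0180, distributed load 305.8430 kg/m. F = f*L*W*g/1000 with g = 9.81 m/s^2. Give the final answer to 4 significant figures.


F = 0.0180 * 1815.8210 * 305.8430 * 9.81 / 1000
F = 98.06 kN


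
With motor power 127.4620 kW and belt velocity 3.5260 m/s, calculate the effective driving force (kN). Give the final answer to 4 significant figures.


Te = P / v = 127.4620 / 3.5260
Te = 36.15 kN


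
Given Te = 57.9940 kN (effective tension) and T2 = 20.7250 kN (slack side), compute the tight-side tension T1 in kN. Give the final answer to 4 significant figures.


T1 = Te + T2 = 57.9940 + 20.7250
T1 = 78.72 kN


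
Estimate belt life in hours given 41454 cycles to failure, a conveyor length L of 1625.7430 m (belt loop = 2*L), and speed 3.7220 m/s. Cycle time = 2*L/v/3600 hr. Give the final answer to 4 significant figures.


cycle_time = 2 * 1625.7430 / 3.7220 / 3600 = 0.242663 hr
life = 41454 * 0.242663 = 10060 hours


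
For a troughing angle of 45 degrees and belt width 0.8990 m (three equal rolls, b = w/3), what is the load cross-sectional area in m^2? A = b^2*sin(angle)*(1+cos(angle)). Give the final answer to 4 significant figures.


b = 0.8990/3 = 0.299667 m
A = 0.299667^2 * sin(45 deg) * (1 + cos(45 deg))
A = 0.1084 m^2


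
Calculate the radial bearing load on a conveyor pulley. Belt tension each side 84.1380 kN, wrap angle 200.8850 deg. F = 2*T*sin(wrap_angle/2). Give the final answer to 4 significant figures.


F = 2 * 84.1380 * sin(200.8850/2 deg)
F = 165.5 kN


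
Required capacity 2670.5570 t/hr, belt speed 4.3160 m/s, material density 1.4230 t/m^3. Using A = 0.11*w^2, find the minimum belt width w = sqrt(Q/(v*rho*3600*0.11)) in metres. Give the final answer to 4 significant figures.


A_req = 2670.5570 / (4.3160 * 1.4230 * 3600) = 0.120785 m^2
w = sqrt(0.120785 / 0.11)
w = 1.048 m


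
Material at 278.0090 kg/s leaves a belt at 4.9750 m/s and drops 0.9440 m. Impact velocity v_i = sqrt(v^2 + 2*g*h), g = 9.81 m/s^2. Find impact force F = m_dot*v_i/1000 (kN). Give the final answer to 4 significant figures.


v_i = sqrt(4.9750^2 + 2*9.81*0.9440) = 6.57814 m/s
F = 278.0090 * 6.57814 / 1000
F = 1.829 kN


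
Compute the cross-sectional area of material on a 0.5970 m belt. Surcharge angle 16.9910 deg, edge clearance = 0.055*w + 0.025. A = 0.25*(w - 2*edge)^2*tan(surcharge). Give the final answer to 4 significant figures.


edge = 0.055*0.5970 + 0.025 = 0.057835 m
ew = 0.5970 - 2*0.057835 = 0.48133 m
A = 0.25 * 0.48133^2 * tan(16.9910 deg)
A = 0.01770 m^2


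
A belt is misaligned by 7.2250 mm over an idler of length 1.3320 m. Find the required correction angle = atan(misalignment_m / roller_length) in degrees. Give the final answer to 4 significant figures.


misalign_m = 7.2250 / 1000 = 0.007225 m
angle = atan(0.007225 / 1.3320)
angle = 0.3108 deg


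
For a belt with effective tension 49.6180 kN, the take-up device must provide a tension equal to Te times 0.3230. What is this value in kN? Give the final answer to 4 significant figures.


T_tu = 49.6180 * 0.3230
T_tu = 16.03 kN


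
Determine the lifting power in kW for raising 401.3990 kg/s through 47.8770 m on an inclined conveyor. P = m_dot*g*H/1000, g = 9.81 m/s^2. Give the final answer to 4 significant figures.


P = 401.3990 * 9.81 * 47.8770 / 1000
P = 188.5 kW


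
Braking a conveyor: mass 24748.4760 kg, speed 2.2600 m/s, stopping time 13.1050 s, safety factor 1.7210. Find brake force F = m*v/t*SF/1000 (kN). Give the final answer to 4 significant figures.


F = 24748.4760 * 2.2600 / 13.1050 * 1.7210 / 1000
F = 7.345 kN


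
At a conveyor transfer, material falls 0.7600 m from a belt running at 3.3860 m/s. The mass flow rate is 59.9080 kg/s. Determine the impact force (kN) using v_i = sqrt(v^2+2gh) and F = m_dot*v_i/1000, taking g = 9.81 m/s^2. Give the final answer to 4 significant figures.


v_i = sqrt(3.3860^2 + 2*9.81*0.7600) = 5.13578 m/s
F = 59.9080 * 5.13578 / 1000
F = 0.3077 kN


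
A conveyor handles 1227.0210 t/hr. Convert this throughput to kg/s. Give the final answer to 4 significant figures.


m_dot = 1227.0210 * 1000 / 3600
m_dot = 340.8 kg/s


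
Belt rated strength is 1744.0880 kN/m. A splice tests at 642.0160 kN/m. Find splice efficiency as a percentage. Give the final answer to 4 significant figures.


Eff = 642.0160 / 1744.0880 * 100
Eff = 36.81 %


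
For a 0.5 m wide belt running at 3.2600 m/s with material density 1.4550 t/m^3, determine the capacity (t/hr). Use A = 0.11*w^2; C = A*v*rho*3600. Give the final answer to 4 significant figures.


A = 0.11 * 0.5^2 = 0.0275 m^2
C = 0.0275 * 3.2600 * 1.4550 * 3600
C = 469.6 t/hr


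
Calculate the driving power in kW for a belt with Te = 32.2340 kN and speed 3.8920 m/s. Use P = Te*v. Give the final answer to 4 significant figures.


P = Te * v = 32.2340 * 3.8920
P = 125.5 kW


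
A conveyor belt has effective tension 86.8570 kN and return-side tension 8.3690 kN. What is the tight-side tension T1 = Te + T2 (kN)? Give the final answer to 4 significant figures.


T1 = Te + T2 = 86.8570 + 8.3690
T1 = 95.23 kN


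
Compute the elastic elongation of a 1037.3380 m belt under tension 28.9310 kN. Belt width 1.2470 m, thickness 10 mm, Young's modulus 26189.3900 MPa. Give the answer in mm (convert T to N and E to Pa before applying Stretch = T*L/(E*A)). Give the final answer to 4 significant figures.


A = 1.2470 * 0.01 = 0.01247 m^2
Stretch = 28.9310*1000 * 1037.3380 / (26189.3900e6 * 0.01247) * 1000
Stretch = 91.90 mm


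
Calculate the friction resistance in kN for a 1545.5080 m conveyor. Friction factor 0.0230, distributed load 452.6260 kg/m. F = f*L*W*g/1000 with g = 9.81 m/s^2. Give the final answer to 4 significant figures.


F = 0.0230 * 1545.5080 * 452.6260 * 9.81 / 1000
F = 157.8 kN


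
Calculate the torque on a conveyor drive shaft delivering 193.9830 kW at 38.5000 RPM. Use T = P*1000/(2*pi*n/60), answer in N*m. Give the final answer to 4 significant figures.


omega = 2*pi*38.5000/60 = 4.03171 rad/s
T = 193.9830*1000 / 4.03171
T = 48110 N*m


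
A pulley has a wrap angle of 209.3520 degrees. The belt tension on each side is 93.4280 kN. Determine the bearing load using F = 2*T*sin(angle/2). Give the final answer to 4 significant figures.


F = 2 * 93.4280 * sin(209.3520/2 deg)
F = 180.8 kN


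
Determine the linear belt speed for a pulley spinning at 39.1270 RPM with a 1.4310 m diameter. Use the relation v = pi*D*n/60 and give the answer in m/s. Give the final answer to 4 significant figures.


v = pi * 1.4310 * 39.1270 / 60
v = 2.932 m/s


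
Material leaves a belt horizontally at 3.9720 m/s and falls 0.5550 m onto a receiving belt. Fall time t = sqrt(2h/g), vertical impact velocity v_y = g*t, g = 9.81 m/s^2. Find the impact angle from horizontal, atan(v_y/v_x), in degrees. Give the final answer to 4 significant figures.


t = sqrt(2*0.5550/9.81) = 0.336378 s
v_y = 9.81 * 0.336378 = 3.29987 m/s
angle = atan(3.29987 / 3.9720) = 39.72 deg


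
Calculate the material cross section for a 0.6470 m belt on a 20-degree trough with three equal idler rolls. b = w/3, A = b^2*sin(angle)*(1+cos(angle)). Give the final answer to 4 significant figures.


b = 0.6470/3 = 0.215667 m
A = 0.215667^2 * sin(20 deg) * (1 + cos(20 deg))
A = 0.03086 m^2


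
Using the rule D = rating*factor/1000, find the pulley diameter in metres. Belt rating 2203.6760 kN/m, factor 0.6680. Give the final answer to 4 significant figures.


D = 2203.6760 * 0.6680 / 1000
D = 1.472 m


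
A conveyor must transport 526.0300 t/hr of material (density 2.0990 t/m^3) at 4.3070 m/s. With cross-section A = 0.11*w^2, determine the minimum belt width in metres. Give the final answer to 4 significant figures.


A_req = 526.0300 / (4.3070 * 2.0990 * 3600) = 0.016163 m^2
w = sqrt(0.016163 / 0.11)
w = 0.3833 m


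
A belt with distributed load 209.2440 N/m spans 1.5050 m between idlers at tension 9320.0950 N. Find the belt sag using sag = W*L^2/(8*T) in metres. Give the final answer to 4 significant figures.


sag = 209.2440 * 1.5050^2 / (8 * 9320.0950)
sag = 0.006356 m


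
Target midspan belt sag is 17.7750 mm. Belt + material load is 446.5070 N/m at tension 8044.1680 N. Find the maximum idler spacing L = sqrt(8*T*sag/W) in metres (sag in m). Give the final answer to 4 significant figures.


sag = 17.7750/1000 = 0.017775 m
L = sqrt(8 * 8044.1680 * 0.017775 / 446.5070)
L = 1.601 m


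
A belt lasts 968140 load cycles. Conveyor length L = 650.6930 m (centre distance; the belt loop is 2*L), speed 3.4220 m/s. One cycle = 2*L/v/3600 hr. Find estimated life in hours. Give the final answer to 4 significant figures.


cycle_time = 2 * 650.6930 / 3.4220 / 3600 = 0.105639 hr
life = 968140 * 0.105639 = 102300 hours


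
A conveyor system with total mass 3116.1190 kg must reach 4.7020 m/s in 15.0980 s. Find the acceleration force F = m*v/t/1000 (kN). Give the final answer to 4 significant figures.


F = 3116.1190 * 4.7020 / 15.0980 / 1000
F = 0.9705 kN


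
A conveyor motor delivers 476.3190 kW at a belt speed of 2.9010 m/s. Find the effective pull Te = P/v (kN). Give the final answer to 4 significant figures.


Te = P / v = 476.3190 / 2.9010
Te = 164.2 kN


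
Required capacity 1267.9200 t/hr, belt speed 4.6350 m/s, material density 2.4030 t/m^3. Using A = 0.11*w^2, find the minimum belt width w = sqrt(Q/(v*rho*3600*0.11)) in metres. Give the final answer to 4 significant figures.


A_req = 1267.9200 / (4.6350 * 2.4030 * 3600) = 0.0316217 m^2
w = sqrt(0.0316217 / 0.11)
w = 0.5362 m


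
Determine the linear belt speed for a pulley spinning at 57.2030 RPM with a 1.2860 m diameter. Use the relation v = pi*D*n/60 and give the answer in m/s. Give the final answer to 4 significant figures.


v = pi * 1.2860 * 57.2030 / 60
v = 3.852 m/s


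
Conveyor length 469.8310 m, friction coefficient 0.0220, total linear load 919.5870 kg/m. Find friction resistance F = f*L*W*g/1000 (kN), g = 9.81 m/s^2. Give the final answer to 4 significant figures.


F = 0.0220 * 469.8310 * 919.5870 * 9.81 / 1000
F = 93.25 kN


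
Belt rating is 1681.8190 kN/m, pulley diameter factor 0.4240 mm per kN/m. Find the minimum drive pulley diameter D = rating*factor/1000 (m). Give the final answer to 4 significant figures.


D = 1681.8190 * 0.4240 / 1000
D = 0.7131 m


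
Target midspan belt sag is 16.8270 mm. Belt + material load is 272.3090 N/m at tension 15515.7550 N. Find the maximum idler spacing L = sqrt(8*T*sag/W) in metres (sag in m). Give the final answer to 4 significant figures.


sag = 16.8270/1000 = 0.016827 m
L = sqrt(8 * 15515.7550 * 0.016827 / 272.3090)
L = 2.770 m


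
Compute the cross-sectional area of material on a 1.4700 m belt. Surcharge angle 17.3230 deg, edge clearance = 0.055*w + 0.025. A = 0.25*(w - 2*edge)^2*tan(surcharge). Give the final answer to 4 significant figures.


edge = 0.055*1.4700 + 0.025 = 0.10585 m
ew = 1.4700 - 2*0.10585 = 1.2583 m
A = 0.25 * 1.2583^2 * tan(17.3230 deg)
A = 0.1235 m^2


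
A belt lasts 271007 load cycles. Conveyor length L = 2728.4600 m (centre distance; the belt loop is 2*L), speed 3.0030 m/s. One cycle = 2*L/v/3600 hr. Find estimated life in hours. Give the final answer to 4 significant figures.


cycle_time = 2 * 2728.4600 / 3.0030 / 3600 = 0.504766 hr
life = 271007 * 0.504766 = 136800 hours


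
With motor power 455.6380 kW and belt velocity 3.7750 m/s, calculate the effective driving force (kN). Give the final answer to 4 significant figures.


Te = P / v = 455.6380 / 3.7750
Te = 120.7 kN


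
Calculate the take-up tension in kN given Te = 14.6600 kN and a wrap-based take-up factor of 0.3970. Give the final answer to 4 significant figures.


T_tu = 14.6600 * 0.3970
T_tu = 5.820 kN


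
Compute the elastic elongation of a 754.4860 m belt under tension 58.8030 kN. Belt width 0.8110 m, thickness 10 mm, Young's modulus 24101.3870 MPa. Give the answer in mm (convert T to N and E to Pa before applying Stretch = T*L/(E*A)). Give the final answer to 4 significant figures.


A = 0.8110 * 0.01 = 0.00811 m^2
Stretch = 58.8030*1000 * 754.4860 / (24101.3870e6 * 0.00811) * 1000
Stretch = 227.0 mm


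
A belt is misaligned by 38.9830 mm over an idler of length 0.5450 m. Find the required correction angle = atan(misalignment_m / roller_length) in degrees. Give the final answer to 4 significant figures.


misalign_m = 38.9830 / 1000 = 0.038983 m
angle = atan(0.038983 / 0.5450)
angle = 4.091 deg


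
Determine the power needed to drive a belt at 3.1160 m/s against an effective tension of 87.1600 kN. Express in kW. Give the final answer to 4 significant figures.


P = Te * v = 87.1600 * 3.1160
P = 271.6 kW


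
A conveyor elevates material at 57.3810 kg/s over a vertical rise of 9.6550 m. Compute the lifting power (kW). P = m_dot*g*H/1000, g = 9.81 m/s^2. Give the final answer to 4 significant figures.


P = 57.3810 * 9.81 * 9.6550 / 1000
P = 5.435 kW


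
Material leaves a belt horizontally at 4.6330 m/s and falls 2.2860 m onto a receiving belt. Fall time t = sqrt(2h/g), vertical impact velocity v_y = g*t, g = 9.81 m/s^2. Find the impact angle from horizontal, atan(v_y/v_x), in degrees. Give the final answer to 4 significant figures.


t = sqrt(2*2.2860/9.81) = 0.682682 s
v_y = 9.81 * 0.682682 = 6.69711 m/s
angle = atan(6.69711 / 4.6330) = 55.32 deg


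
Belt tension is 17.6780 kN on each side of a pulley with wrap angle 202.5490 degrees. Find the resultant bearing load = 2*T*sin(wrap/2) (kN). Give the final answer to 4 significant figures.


F = 2 * 17.6780 * sin(202.5490/2 deg)
F = 34.67 kN


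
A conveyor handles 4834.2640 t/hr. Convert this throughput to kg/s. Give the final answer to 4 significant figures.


m_dot = 4834.2640 * 1000 / 3600
m_dot = 1343 kg/s


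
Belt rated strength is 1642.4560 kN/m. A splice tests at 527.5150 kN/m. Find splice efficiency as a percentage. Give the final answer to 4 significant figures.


Eff = 527.5150 / 1642.4560 * 100
Eff = 32.12 %


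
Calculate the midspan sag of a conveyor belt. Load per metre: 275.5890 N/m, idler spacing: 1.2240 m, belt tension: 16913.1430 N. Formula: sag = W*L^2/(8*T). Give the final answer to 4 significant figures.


sag = 275.5890 * 1.2240^2 / (8 * 16913.1430)
sag = 0.003051 m


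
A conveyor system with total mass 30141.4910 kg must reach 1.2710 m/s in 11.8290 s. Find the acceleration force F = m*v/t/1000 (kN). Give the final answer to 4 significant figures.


F = 30141.4910 * 1.2710 / 11.8290 / 1000
F = 3.239 kN


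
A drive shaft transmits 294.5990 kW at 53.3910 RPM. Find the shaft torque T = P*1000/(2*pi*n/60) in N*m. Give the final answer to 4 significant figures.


omega = 2*pi*53.3910/60 = 5.59109 rad/s
T = 294.5990*1000 / 5.59109
T = 52690 N*m


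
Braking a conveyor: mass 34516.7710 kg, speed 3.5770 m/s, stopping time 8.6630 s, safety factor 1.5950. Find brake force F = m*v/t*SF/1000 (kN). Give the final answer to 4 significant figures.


F = 34516.7710 * 3.5770 / 8.6630 * 1.5950 / 1000
F = 22.73 kN


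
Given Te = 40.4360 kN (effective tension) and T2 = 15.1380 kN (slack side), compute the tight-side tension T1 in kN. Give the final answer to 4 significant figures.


T1 = Te + T2 = 40.4360 + 15.1380
T1 = 55.57 kN


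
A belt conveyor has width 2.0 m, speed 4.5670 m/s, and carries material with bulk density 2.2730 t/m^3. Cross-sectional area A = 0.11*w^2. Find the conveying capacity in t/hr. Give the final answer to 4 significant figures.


A = 0.11 * 2.0^2 = 0.44 m^2
C = 0.44 * 4.5670 * 2.2730 * 3600
C = 16440 t/hr


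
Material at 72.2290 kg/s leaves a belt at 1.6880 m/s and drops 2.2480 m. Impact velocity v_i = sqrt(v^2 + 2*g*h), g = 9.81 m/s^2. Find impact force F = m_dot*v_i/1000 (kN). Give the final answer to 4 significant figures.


v_i = sqrt(1.6880^2 + 2*9.81*2.2480) = 6.85238 m/s
F = 72.2290 * 6.85238 / 1000
F = 0.4949 kN


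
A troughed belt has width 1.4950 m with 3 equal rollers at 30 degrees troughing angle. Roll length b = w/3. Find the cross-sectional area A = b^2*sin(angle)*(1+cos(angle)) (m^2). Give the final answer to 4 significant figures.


b = 1.4950/3 = 0.498333 m
A = 0.498333^2 * sin(30 deg) * (1 + cos(30 deg))
A = 0.2317 m^2


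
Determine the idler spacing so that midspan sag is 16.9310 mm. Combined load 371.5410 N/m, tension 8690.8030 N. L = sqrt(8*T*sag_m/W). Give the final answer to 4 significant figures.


sag = 16.9310/1000 = 0.016931 m
L = sqrt(8 * 8690.8030 * 0.016931 / 371.5410)
L = 1.780 m


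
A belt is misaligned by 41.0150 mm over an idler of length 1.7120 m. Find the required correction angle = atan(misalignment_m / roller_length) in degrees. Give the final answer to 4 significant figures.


misalign_m = 41.0150 / 1000 = 0.041015 m
angle = atan(0.041015 / 1.7120)
angle = 1.372 deg


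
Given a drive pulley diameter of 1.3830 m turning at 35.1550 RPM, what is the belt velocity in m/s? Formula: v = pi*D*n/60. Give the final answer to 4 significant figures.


v = pi * 1.3830 * 35.1550 / 60
v = 2.546 m/s


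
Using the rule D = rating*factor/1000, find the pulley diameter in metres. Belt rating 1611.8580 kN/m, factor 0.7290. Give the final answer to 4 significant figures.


D = 1611.8580 * 0.7290 / 1000
D = 1.175 m


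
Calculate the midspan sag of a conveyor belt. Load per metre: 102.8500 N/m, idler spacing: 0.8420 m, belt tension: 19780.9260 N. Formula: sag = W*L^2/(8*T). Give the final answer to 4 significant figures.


sag = 102.8500 * 0.8420^2 / (8 * 19780.9260)
sag = 0.0004608 m


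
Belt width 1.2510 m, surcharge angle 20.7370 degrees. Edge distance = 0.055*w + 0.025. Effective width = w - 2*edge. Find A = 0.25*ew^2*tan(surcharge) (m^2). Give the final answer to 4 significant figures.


edge = 0.055*1.2510 + 0.025 = 0.093805 m
ew = 1.2510 - 2*0.093805 = 1.06339 m
A = 0.25 * 1.06339^2 * tan(20.7370 deg)
A = 0.1070 m^2


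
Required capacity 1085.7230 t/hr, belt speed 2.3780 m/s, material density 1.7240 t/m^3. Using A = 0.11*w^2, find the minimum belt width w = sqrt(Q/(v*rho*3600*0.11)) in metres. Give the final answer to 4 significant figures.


A_req = 1085.7230 / (2.3780 * 1.7240 * 3600) = 0.0735644 m^2
w = sqrt(0.0735644 / 0.11)
w = 0.8178 m


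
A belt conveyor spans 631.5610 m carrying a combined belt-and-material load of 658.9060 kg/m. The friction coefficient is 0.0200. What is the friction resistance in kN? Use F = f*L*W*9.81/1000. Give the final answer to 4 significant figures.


F = 0.0200 * 631.5610 * 658.9060 * 9.81 / 1000
F = 81.65 kN


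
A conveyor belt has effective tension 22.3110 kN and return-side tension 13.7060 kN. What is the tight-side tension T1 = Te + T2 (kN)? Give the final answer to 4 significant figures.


T1 = Te + T2 = 22.3110 + 13.7060
T1 = 36.02 kN


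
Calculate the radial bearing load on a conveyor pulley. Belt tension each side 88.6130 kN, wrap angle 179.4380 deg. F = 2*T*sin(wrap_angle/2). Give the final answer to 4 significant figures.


F = 2 * 88.6130 * sin(179.4380/2 deg)
F = 177.2 kN


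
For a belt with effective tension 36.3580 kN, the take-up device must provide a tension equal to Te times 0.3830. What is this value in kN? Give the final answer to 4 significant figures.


T_tu = 36.3580 * 0.3830
T_tu = 13.93 kN


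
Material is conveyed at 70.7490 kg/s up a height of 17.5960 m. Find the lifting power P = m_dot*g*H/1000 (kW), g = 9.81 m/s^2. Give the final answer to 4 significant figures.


P = 70.7490 * 9.81 * 17.5960 / 1000
P = 12.21 kW


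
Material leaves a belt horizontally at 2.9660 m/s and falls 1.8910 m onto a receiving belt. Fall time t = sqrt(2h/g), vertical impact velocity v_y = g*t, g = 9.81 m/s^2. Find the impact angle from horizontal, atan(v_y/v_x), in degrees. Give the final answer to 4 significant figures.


t = sqrt(2*1.8910/9.81) = 0.620907 s
v_y = 9.81 * 0.620907 = 6.0911 m/s
angle = atan(6.0911 / 2.9660) = 64.04 deg


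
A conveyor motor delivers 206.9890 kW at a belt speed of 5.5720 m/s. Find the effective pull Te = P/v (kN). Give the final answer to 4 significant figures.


Te = P / v = 206.9890 / 5.5720
Te = 37.15 kN


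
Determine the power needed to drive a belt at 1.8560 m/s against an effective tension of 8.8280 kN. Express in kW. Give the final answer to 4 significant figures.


P = Te * v = 8.8280 * 1.8560
P = 16.38 kW
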